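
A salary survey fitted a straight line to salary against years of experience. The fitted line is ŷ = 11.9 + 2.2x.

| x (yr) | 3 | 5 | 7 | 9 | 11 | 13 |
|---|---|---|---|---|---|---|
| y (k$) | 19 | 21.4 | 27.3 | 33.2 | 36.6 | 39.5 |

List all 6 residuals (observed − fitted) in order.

x=3: ŷ = 11.9 + 2.2·3 = 18.5; e = 19 − 18.5 = 0.5
x=5: ŷ = 11.9 + 2.2·5 = 22.9; e = 21.4 − 22.9 = -1.5
x=7: ŷ = 11.9 + 2.2·7 = 27.3; e = 27.3 − 27.3 = 0
x=9: ŷ = 11.9 + 2.2·9 = 31.7; e = 33.2 − 31.7 = 1.5
x=11: ŷ = 11.9 + 2.2·11 = 36.1; e = 36.6 − 36.1 = 0.5
x=13: ŷ = 11.9 + 2.2·13 = 40.5; e = 39.5 − 40.5 = -1

0.5, -1.5, 0, 1.5, 0.5, -1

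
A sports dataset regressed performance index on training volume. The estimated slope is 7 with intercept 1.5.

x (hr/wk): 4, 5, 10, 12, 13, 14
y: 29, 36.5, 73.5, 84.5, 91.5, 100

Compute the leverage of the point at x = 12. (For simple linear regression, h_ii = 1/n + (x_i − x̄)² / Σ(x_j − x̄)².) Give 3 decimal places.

h = 0.228

x̄ = (4 + 5 + 10 + 12 + 13 + 14)/6 = 9.66667
Σ(x − x̄)² = 32.1111 + 21.7778 + 0.111111 + 5.44444 + 11.1111 + 18.7778 = 89.3333
h = 1/6 + (2.33333)²/89.3333 = 0.166667 + 0.0609453 = 0.228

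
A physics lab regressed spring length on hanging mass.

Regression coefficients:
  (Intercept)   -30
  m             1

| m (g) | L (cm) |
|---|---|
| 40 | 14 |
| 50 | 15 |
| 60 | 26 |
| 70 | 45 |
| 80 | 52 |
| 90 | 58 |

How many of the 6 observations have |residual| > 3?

m=40: ŷ = -30 + 40 = 10; r = 14 − 10 = 4
m=50: ŷ = -30 + 50 = 20; r = 15 − 20 = -5
m=60: ŷ = -30 + 60 = 30; r = 26 − 30 = -4
m=70: ŷ = -30 + 70 = 40; r = 45 − 40 = 5
m=80: ŷ = -30 + 80 = 50; r = 52 − 50 = 2
m=90: ŷ = -30 + 90 = 60; r = 58 − 60 = -2
|r| > 3: m=40 (|r|=4), m=50 (|r|=5), m=60 (|r|=4), m=70 (|r|=5) → 4

4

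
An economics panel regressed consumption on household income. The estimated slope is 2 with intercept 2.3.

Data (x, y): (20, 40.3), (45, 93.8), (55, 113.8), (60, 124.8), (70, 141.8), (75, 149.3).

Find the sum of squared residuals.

x=20: ŷ = 2.3 + 2·20 = 42.3; r = 40.3 − 42.3 = -2
x=45: ŷ = 2.3 + 2·45 = 92.3; r = 93.8 − 92.3 = 1.5
x=55: ŷ = 2.3 + 2·55 = 112.3; r = 113.8 − 112.3 = 1.5
x=60: ŷ = 2.3 + 2·60 = 122.3; r = 124.8 − 122.3 = 2.5
x=70: ŷ = 2.3 + 2·70 = 142.3; r = 141.8 − 142.3 = -0.5
x=75: ŷ = 2.3 + 2·75 = 152.3; r = 149.3 − 152.3 = -3
SSE = 4 + 2.25 + 2.25 + 6.25 + 0.25 + 9 = 24

SSE = 24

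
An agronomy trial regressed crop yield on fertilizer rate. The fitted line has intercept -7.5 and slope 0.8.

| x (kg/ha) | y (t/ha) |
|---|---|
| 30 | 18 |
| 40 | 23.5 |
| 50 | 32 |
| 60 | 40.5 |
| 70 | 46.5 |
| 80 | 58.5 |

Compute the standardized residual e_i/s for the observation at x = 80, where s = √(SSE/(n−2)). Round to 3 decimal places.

x=30: ŷ = -7.5 + 0.8·30 = 16.5; e = 18 − 16.5 = 1.5
x=40: ŷ = -7.5 + 0.8·40 = 24.5; e = 23.5 − 24.5 = -1
x=50: ŷ = -7.5 + 0.8·50 = 32.5; e = 32 − 32.5 = -0.5
x=60: ŷ = -7.5 + 0.8·60 = 40.5; e = 40.5 − 40.5 = 0
x=70: ŷ = -7.5 + 0.8·70 = 48.5; e = 46.5 − 48.5 = -2
x=80: ŷ = -7.5 + 0.8·80 = 56.5; e = 58.5 − 56.5 = 2
SSE = 2.25 + 1 + 0.25 + 0 + 4 + 4 = 11.5
s = √(11.5/4) = 1.69558
e/s = 2 / 1.69558 = 1.180

1.180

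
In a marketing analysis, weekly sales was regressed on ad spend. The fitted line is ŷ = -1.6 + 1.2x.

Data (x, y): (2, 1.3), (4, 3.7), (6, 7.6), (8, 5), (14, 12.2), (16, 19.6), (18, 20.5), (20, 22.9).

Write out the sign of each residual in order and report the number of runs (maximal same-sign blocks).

x=2: ŷ = -1.6 + 1.2·2 = 0.8; e = 1.3 − 0.8 = 0.5
x=4: ŷ = -1.6 + 1.2·4 = 3.2; e = 3.7 − 3.2 = 0.5
x=6: ŷ = -1.6 + 1.2·6 = 5.6; e = 7.6 − 5.6 = 2
x=8: ŷ = -1.6 + 1.2·8 = 8; e = 5 − 8 = -3
x=14: ŷ = -1.6 + 1.2·14 = 15.2; e = 12.2 − 15.2 = -3
x=16: ŷ = -1.6 + 1.2·16 = 17.6; e = 19.6 − 17.6 = 2
x=18: ŷ = -1.6 + 1.2·18 = 20; e = 20.5 − 20 = 0.5
x=20: ŷ = -1.6 + 1.2·20 = 22.4; e = 22.9 − 22.4 = 0.5
Signs: + + + − − + + +
Runs: +×3, −×2, +×3 → 3

3 runs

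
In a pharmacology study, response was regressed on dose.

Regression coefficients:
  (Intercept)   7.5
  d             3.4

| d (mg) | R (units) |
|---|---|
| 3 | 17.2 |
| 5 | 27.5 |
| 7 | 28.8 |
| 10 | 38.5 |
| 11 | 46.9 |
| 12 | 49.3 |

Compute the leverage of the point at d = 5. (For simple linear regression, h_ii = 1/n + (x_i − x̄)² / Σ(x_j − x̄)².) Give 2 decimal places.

d̄ = (3 + 5 + 7 + 10 + 11 + 12)/6 = 8
Σ(d − d̄)² = 25 + 9 + 1 + 4 + 9 + 16 = 64
h = 1/6 + (-3)²/64 = 0.166667 + 0.140625 = 0.31

h = 0.31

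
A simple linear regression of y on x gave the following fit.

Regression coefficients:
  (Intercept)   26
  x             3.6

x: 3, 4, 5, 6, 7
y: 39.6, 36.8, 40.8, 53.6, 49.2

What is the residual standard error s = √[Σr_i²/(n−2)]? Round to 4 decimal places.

s = 4.8662

x=3: ŷ = 26 + 3.6·3 = 36.8; r = 39.6 − 36.8 = 2.8
x=4: ŷ = 26 + 3.6·4 = 40.4; r = 36.8 − 40.4 = -3.6
x=5: ŷ = 26 + 3.6·5 = 44; r = 40.8 − 44 = -3.2
x=6: ŷ = 26 + 3.6·6 = 47.6; r = 53.6 − 47.6 = 6
x=7: ŷ = 26 + 3.6·7 = 51.2; r = 49.2 − 51.2 = -2
SSE = 7.84 + 12.96 + 10.24 + 36 + 4 = 71.04
s = √(71.04/3) = √23.68 ≈ 4.8662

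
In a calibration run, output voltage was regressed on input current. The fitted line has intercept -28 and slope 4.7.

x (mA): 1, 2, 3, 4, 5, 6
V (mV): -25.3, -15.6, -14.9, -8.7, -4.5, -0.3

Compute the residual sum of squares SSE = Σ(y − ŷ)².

SSE = 14.5

x=1: ŷ = -28 + 4.7·1 = -23.3; e = -25.3 − (-23.3) = -2
x=2: ŷ = -28 + 4.7·2 = -18.6; e = -15.6 − (-18.6) = 3
x=3: ŷ = -28 + 4.7·3 = -13.9; e = -14.9 − (-13.9) = -1
x=4: ŷ = -28 + 4.7·4 = -9.2; e = -8.7 − (-9.2) = 0.5
x=5: ŷ = -28 + 4.7·5 = -4.5; e = -4.5 − (-4.5) = 0
x=6: ŷ = -28 + 4.7·6 = 0.2; e = -0.3 − 0.2 = -0.5
SSE = 4 + 9 + 1 + 0.25 + 0 + 0.25 = 14.5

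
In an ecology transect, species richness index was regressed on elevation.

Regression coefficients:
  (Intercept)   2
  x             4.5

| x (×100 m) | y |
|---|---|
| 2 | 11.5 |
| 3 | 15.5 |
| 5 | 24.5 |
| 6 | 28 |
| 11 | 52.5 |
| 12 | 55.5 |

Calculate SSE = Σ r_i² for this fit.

x=2: ŷ = 2 + 4.5·2 = 11; r = 11.5 − 11 = 0.5
x=3: ŷ = 2 + 4.5·3 = 15.5; r = 15.5 − 15.5 = 0
x=5: ŷ = 2 + 4.5·5 = 24.5; r = 24.5 − 24.5 = 0
x=6: ŷ = 2 + 4.5·6 = 29; r = 28 − 29 = -1
x=11: ŷ = 2 + 4.5·11 = 51.5; r = 52.5 − 51.5 = 1
x=12: ŷ = 2 + 4.5·12 = 56; r = 55.5 − 56 = -0.5
SSE = 0.25 + 0 + 0 + 1 + 1 + 0.25 = 2.5

SSE = 2.5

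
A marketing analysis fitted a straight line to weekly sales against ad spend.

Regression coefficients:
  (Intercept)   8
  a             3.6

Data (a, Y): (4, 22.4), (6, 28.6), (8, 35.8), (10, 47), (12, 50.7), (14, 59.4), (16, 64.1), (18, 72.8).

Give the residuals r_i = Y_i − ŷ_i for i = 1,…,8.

0, -1, -1, 3, -0.5, 1, -1.5, 0

a=4: ŷ = 8 + 3.6·4 = 22.4; r = 22.4 − 22.4 = 0
a=6: ŷ = 8 + 3.6·6 = 29.6; r = 28.6 − 29.6 = -1
a=8: ŷ = 8 + 3.6·8 = 36.8; r = 35.8 − 36.8 = -1
a=10: ŷ = 8 + 3.6·10 = 44; r = 47 − 44 = 3
a=12: ŷ = 8 + 3.6·12 = 51.2; r = 50.7 − 51.2 = -0.5
a=14: ŷ = 8 + 3.6·14 = 58.4; r = 59.4 − 58.4 = 1
a=16: ŷ = 8 + 3.6·16 = 65.6; r = 64.1 − 65.6 = -1.5
a=18: ŷ = 8 + 3.6·18 = 72.8; r = 72.8 − 72.8 = 0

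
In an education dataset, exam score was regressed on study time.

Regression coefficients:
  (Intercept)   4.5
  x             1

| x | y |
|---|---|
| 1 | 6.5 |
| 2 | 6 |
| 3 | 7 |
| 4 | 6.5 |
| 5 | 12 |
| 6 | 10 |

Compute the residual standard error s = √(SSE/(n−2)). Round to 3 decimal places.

s = 1.732

x=1: ŷ = 4.5 + 1 = 5.5; e = 6.5 − 5.5 = 1
x=2: ŷ = 4.5 + 2 = 6.5; e = 6 − 6.5 = -0.5
x=3: ŷ = 4.5 + 3 = 7.5; e = 7 − 7.5 = -0.5
x=4: ŷ = 4.5 + 4 = 8.5; e = 6.5 − 8.5 = -2
x=5: ŷ = 4.5 + 5 = 9.5; e = 12 − 9.5 = 2.5
x=6: ŷ = 4.5 + 6 = 10.5; e = 10 − 10.5 = -0.5
SSE = 1 + 0.25 + 0.25 + 4 + 6.25 + 0.25 = 12
s = √(12/4) = √3 ≈ 1.732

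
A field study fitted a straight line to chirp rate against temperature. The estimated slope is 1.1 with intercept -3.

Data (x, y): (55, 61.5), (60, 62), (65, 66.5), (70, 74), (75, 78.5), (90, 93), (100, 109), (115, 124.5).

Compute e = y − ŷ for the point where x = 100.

e = 2

ŷ = -3 + 1.1·100 = 107
e = 109 − 107 = 2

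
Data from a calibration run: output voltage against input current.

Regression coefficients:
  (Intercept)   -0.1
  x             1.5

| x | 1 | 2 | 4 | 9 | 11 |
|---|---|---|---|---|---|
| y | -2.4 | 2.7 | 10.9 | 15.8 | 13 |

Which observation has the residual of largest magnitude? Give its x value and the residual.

x = 4, e = 5

x=1: ŷ = -0.1 + 1.5·1 = 1.4; e = -2.4 − 1.4 = -3.8
x=2: ŷ = -0.1 + 1.5·2 = 2.9; e = 2.7 − 2.9 = -0.2
x=4: ŷ = -0.1 + 1.5·4 = 5.9; e = 10.9 − 5.9 = 5
x=9: ŷ = -0.1 + 1.5·9 = 13.4; e = 15.8 − 13.4 = 2.4
x=11: ŷ = -0.1 + 1.5·11 = 16.4; e = 13 − 16.4 = -3.4
Largest |e| is 5 at x = 4, residual 5.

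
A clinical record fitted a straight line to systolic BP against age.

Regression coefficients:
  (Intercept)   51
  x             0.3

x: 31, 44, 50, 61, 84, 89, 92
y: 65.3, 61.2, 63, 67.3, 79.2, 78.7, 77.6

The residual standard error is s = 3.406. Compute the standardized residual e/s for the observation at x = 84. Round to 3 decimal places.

0.881

ŷ = 51 + 0.3·84 = 76.2
e = 79.2 − 76.2 = 3
e/s = 3 / 3.406 = 0.881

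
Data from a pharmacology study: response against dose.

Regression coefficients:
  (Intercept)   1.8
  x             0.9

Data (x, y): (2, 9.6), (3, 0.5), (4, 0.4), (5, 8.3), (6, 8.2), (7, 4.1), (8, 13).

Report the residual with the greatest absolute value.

r = 6

x=2: ŷ = 1.8 + 0.9·2 = 3.6; r = 9.6 − 3.6 = 6
x=3: ŷ = 1.8 + 0.9·3 = 4.5; r = 0.5 − 4.5 = -4
x=4: ŷ = 1.8 + 0.9·4 = 5.4; r = 0.4 − 5.4 = -5
x=5: ŷ = 1.8 + 0.9·5 = 6.3; r = 8.3 − 6.3 = 2
x=6: ŷ = 1.8 + 0.9·6 = 7.2; r = 8.2 − 7.2 = 1
x=7: ŷ = 1.8 + 0.9·7 = 8.1; r = 4.1 − 8.1 = -4
x=8: ŷ = 1.8 + 0.9·8 = 9; r = 13 − 9 = 4
Largest |r| is 6 at x = 2, residual 6.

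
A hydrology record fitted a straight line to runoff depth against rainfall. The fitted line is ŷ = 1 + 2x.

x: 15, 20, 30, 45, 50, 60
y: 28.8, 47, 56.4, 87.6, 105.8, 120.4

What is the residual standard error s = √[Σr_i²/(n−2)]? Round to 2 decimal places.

x=15: ŷ = 1 + 2·15 = 31; r = 28.8 − 31 = -2.2
x=20: ŷ = 1 + 2·20 = 41; r = 47 − 41 = 6
x=30: ŷ = 1 + 2·30 = 61; r = 56.4 − 61 = -4.6
x=45: ŷ = 1 + 2·45 = 91; r = 87.6 − 91 = -3.4
x=50: ŷ = 1 + 2·50 = 101; r = 105.8 − 101 = 4.8
x=60: ŷ = 1 + 2·60 = 121; r = 120.4 − 121 = -0.6
SSE = 4.84 + 36 + 21.16 + 11.56 + 23.04 + 0.36 = 96.96
s = √(96.96/4) = √24.24 ≈ 4.92

s = 4.92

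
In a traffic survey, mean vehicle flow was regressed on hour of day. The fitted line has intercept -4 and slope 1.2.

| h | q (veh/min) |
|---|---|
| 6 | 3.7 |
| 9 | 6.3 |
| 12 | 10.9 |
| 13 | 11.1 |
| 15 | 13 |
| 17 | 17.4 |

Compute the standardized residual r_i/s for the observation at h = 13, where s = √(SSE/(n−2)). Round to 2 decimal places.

-0.58

h=6: q̂ = -4 + 1.2·6 = 3.2; r = 3.7 − 3.2 = 0.5
h=9: q̂ = -4 + 1.2·9 = 6.8; r = 6.3 − 6.8 = -0.5
h=12: q̂ = -4 + 1.2·12 = 10.4; r = 10.9 − 10.4 = 0.5
h=13: q̂ = -4 + 1.2·13 = 11.6; r = 11.1 − 11.6 = -0.5
h=15: q̂ = -4 + 1.2·15 = 14; r = 13 − 14 = -1
h=17: q̂ = -4 + 1.2·17 = 16.4; r = 17.4 − 16.4 = 1
SSE = 0.25 + 0.25 + 0.25 + 0.25 + 1 + 1 = 3
s = √(3/4) = 0.866025
r/s = -0.5 / 0.866025 = -0.58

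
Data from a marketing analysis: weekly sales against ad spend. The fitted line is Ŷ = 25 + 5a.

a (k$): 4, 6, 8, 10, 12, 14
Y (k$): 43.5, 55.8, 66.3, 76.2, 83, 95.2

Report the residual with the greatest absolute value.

e = -2

a=4: Ŷ = 25 + 5·4 = 45; e = 43.5 − 45 = -1.5
a=6: Ŷ = 25 + 5·6 = 55; e = 55.8 − 55 = 0.8
a=8: Ŷ = 25 + 5·8 = 65; e = 66.3 − 65 = 1.3
a=10: Ŷ = 25 + 5·10 = 75; e = 76.2 − 75 = 1.2
a=12: Ŷ = 25 + 5·12 = 85; e = 83 − 85 = -2
a=14: Ŷ = 25 + 5·14 = 95; e = 95.2 − 95 = 0.2
Largest |e| is 2 at a = 12, residual -2.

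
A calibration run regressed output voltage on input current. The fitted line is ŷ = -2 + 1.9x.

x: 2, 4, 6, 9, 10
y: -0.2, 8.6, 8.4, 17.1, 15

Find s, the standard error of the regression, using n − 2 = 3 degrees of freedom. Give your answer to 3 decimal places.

s = 2.708

x=2: ŷ = -2 + 1.9·2 = 1.8; e = -0.2 − 1.8 = -2
x=4: ŷ = -2 + 1.9·4 = 5.6; e = 8.6 − 5.6 = 3
x=6: ŷ = -2 + 1.9·6 = 9.4; e = 8.4 − 9.4 = -1
x=9: ŷ = -2 + 1.9·9 = 15.1; e = 17.1 − 15.1 = 2
x=10: ŷ = -2 + 1.9·10 = 17; e = 15 − 17 = -2
SSE = 4 + 9 + 1 + 4 + 4 = 22
s = √(22/3) = √7.33333 ≈ 2.708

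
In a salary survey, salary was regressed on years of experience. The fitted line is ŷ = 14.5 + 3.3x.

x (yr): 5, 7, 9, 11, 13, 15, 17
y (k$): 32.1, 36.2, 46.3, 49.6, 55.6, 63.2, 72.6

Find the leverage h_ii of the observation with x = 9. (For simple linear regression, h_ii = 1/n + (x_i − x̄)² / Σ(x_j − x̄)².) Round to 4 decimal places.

h = 0.1786

x̄ = (5 + 7 + 9 + 11 + 13 + 15 + 17)/7 = 11
Σ(x − x̄)² = 36 + 16 + 4 + 0 + 4 + 16 + 36 = 112
h = 1/7 + (-2)²/112 = 0.142857 + 0.0357143 = 0.1786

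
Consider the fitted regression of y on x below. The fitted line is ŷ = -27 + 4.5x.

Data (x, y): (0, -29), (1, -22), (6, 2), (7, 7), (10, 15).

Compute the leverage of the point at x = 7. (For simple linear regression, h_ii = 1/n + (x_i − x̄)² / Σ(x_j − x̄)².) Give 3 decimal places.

x̄ = (0 + 1 + 6 + 7 + 10)/5 = 4.8
Σ(x − x̄)² = 23.04 + 14.44 + 1.44 + 4.84 + 27.04 = 70.8
h = 1/5 + (2.2)²/70.8 = 0.2 + 0.0683616 = 0.268

h = 0.268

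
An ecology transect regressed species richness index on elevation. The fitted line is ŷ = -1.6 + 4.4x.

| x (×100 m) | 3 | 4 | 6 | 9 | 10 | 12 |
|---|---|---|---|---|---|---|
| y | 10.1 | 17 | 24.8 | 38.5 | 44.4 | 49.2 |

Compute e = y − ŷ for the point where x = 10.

ŷ = -1.6 + 4.4·10 = 42.4
e = 44.4 − 42.4 = 2

e = 2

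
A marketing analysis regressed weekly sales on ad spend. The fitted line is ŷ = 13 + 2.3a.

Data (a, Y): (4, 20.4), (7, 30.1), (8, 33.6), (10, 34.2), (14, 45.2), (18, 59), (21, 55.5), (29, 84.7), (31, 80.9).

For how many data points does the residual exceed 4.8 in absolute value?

a=4: ŷ = 13 + 2.3·4 = 22.2; e = 20.4 − 22.2 = -1.8
a=7: ŷ = 13 + 2.3·7 = 29.1; e = 30.1 − 29.1 = 1
a=8: ŷ = 13 + 2.3·8 = 31.4; e = 33.6 − 31.4 = 2.2
a=10: ŷ = 13 + 2.3·10 = 36; e = 34.2 − 36 = -1.8
a=14: ŷ = 13 + 2.3·14 = 45.2; e = 45.2 − 45.2 = 0
a=18: ŷ = 13 + 2.3·18 = 54.4; e = 59 − 54.4 = 4.6
a=21: ŷ = 13 + 2.3·21 = 61.3; e = 55.5 − 61.3 = -5.8
a=29: ŷ = 13 + 2.3·29 = 79.7; e = 84.7 − 79.7 = 5
a=31: ŷ = 13 + 2.3·31 = 84.3; e = 80.9 − 84.3 = -3.4
|e| > 4.8: a=21 (|e|=5.8), a=29 (|e|=5) → 2

2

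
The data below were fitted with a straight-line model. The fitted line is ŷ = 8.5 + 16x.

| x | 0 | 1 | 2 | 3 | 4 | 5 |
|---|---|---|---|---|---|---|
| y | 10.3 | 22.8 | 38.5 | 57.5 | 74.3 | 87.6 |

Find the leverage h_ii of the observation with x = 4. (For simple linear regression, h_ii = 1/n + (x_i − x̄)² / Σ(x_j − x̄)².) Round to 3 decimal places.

h = 0.295

x̄ = (0 + 1 + 2 + 3 + 4 + 5)/6 = 2.5
Σ(x − x̄)² = 6.25 + 2.25 + 0.25 + 0.25 + 2.25 + 6.25 = 17.5
h = 1/6 + (1.5)²/17.5 = 0.166667 + 0.128571 = 0.295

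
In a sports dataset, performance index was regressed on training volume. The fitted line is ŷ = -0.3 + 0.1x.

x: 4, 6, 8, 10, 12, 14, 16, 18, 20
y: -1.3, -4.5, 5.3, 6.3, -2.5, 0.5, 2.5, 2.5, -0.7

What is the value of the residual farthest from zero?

x=4: ŷ = -0.3 + 0.1·4 = 0.1; r = -1.3 − 0.1 = -1.4
x=6: ŷ = -0.3 + 0.1·6 = 0.3; r = -4.5 − 0.3 = -4.8
x=8: ŷ = -0.3 + 0.1·8 = 0.5; r = 5.3 − 0.5 = 4.8
x=10: ŷ = -0.3 + 0.1·10 = 0.7; r = 6.3 − 0.7 = 5.6
x=12: ŷ = -0.3 + 0.1·12 = 0.9; r = -2.5 − 0.9 = -3.4
x=14: ŷ = -0.3 + 0.1·14 = 1.1; r = 0.5 − 1.1 = -0.6
x=16: ŷ = -0.3 + 0.1·16 = 1.3; r = 2.5 − 1.3 = 1.2
x=18: ŷ = -0.3 + 0.1·18 = 1.5; r = 2.5 − 1.5 = 1
x=20: ŷ = -0.3 + 0.1·20 = 1.7; r = -0.7 − 1.7 = -2.4
Largest |r| is 5.6 at x = 10, residual 5.6.

r = 5.6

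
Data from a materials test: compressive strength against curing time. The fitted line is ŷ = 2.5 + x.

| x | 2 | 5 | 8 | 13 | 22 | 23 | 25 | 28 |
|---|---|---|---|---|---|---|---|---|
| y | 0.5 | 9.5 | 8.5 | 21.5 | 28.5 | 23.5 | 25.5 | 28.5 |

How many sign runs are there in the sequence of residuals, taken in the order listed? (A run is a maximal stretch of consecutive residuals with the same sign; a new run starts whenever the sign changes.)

x=2: ŷ = 2.5 + 2 = 4.5; e = 0.5 − 4.5 = -4
x=5: ŷ = 2.5 + 5 = 7.5; e = 9.5 − 7.5 = 2
x=8: ŷ = 2.5 + 8 = 10.5; e = 8.5 − 10.5 = -2
x=13: ŷ = 2.5 + 13 = 15.5; e = 21.5 − 15.5 = 6
x=22: ŷ = 2.5 + 22 = 24.5; e = 28.5 − 24.5 = 4
x=23: ŷ = 2.5 + 23 = 25.5; e = 23.5 − 25.5 = -2
x=25: ŷ = 2.5 + 25 = 27.5; e = 25.5 − 27.5 = -2
x=28: ŷ = 2.5 + 28 = 30.5; e = 28.5 − 30.5 = -2
Signs: − + − + + − − −
Runs: −×1, +×1, −×1, +×2, −×3 → 5

5 runs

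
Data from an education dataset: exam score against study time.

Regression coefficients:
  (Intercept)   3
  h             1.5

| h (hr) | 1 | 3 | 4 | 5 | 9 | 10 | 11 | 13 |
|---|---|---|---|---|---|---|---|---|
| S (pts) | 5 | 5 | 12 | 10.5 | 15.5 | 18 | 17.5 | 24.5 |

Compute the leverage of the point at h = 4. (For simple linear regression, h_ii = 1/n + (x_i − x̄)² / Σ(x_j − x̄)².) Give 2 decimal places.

h = 0.19

h̄ = (1 + 3 + 4 + 5 + 9 + 10 + 11 + 13)/8 = 7
Σ(h − h̄)² = 36 + 16 + 9 + 4 + 4 + 9 + 16 + 36 = 130
h = 1/8 + (-3)²/130 = 0.125 + 0.0692308 = 0.19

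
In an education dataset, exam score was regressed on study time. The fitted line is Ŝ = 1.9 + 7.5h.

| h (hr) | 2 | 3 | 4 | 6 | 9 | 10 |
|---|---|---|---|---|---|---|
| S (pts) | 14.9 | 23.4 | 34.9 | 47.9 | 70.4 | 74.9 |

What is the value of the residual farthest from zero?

h=2: Ŝ = 1.9 + 7.5·2 = 16.9; r = 14.9 − 16.9 = -2
h=3: Ŝ = 1.9 + 7.5·3 = 24.4; r = 23.4 − 24.4 = -1
h=4: Ŝ = 1.9 + 7.5·4 = 31.9; r = 34.9 − 31.9 = 3
h=6: Ŝ = 1.9 + 7.5·6 = 46.9; r = 47.9 − 46.9 = 1
h=9: Ŝ = 1.9 + 7.5·9 = 69.4; r = 70.4 − 69.4 = 1
h=10: Ŝ = 1.9 + 7.5·10 = 76.9; r = 74.9 − 76.9 = -2
Largest |r| is 3 at h = 4, residual 3.

r = 3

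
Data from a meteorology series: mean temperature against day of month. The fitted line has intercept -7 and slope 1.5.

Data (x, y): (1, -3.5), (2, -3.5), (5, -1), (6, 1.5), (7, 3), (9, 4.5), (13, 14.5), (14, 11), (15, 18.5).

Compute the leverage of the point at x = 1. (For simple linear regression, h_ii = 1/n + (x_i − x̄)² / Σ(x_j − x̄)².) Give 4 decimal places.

x̄ = (1 + 2 + 5 + 6 + 7 + 9 + 13 + 14 + 15)/9 = 8
Σ(x − x̄)² = 49 + 36 + 9 + 4 + 1 + 1 + 25 + 36 + 49 = 210
h = 1/9 + (-7)²/210 = 0.111111 + 0.233333 = 0.3444

h = 0.3444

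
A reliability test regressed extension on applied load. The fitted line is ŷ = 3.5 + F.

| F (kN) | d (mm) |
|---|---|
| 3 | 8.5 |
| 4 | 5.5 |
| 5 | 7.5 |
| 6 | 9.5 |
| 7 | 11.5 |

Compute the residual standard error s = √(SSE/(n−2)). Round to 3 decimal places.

s = 1.826

F=3: ŷ = 3.5 + 3 = 6.5; e = 8.5 − 6.5 = 2
F=4: ŷ = 3.5 + 4 = 7.5; e = 5.5 − 7.5 = -2
F=5: ŷ = 3.5 + 5 = 8.5; e = 7.5 − 8.5 = -1
F=6: ŷ = 3.5 + 6 = 9.5; e = 9.5 − 9.5 = 0
F=7: ŷ = 3.5 + 7 = 10.5; e = 11.5 − 10.5 = 1
SSE = 4 + 4 + 1 + 0 + 1 = 10
s = √(10/3) = √3.33333 ≈ 1.826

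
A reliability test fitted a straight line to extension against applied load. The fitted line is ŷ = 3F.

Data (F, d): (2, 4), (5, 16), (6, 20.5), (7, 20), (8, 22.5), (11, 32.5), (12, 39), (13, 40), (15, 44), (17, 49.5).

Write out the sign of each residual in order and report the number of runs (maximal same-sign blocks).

5 runs

F=2: ŷ = 3·2 = 6; e = 4 − 6 = -2
F=5: ŷ = 3·5 = 15; e = 16 − 15 = 1
F=6: ŷ = 3·6 = 18; e = 20.5 − 18 = 2.5
F=7: ŷ = 3·7 = 21; e = 20 − 21 = -1
F=8: ŷ = 3·8 = 24; e = 22.5 − 24 = -1.5
F=11: ŷ = 3·11 = 33; e = 32.5 − 33 = -0.5
F=12: ŷ = 3·12 = 36; e = 39 − 36 = 3
F=13: ŷ = 3·13 = 39; e = 40 − 39 = 1
F=15: ŷ = 3·15 = 45; e = 44 − 45 = -1
F=17: ŷ = 3·17 = 51; e = 49.5 − 51 = -1.5
Signs: − + + − − − + + − −
Runs: −×1, +×2, −×3, +×2, −×2 → 5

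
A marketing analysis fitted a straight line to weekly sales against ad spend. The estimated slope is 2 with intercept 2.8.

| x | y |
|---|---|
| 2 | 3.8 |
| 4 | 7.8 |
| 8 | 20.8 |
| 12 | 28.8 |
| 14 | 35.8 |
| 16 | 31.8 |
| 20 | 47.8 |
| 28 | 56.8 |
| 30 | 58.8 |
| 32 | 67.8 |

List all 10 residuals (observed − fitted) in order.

-3, -3, 2, 2, 5, -3, 5, -2, -4, 1

x=2: ŷ = 2.8 + 2·2 = 6.8; r = 3.8 − 6.8 = -3
x=4: ŷ = 2.8 + 2·4 = 10.8; r = 7.8 − 10.8 = -3
x=8: ŷ = 2.8 + 2·8 = 18.8; r = 20.8 − 18.8 = 2
x=12: ŷ = 2.8 + 2·12 = 26.8; r = 28.8 − 26.8 = 2
x=14: ŷ = 2.8 + 2·14 = 30.8; r = 35.8 − 30.8 = 5
x=16: ŷ = 2.8 + 2·16 = 34.8; r = 31.8 − 34.8 = -3
x=20: ŷ = 2.8 + 2·20 = 42.8; r = 47.8 − 42.8 = 5
x=28: ŷ = 2.8 + 2·28 = 58.8; r = 56.8 − 58.8 = -2
x=30: ŷ = 2.8 + 2·30 = 62.8; r = 58.8 − 62.8 = -4
x=32: ŷ = 2.8 + 2·32 = 66.8; r = 67.8 − 66.8 = 1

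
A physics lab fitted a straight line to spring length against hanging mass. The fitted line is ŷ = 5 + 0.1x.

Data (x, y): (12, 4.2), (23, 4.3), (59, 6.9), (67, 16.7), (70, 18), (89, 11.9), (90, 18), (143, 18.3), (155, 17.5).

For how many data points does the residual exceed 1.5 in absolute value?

8

x=12: ŷ = 5 + 0.1·12 = 6.2; e = 4.2 − 6.2 = -2
x=23: ŷ = 5 + 0.1·23 = 7.3; e = 4.3 − 7.3 = -3
x=59: ŷ = 5 + 0.1·59 = 10.9; e = 6.9 − 10.9 = -4
x=67: ŷ = 5 + 0.1·67 = 11.7; e = 16.7 − 11.7 = 5
x=70: ŷ = 5 + 0.1·70 = 12; e = 18 − 12 = 6
x=89: ŷ = 5 + 0.1·89 = 13.9; e = 11.9 − 13.9 = -2
x=90: ŷ = 5 + 0.1·90 = 14; e = 18 − 14 = 4
x=143: ŷ = 5 + 0.1·143 = 19.3; e = 18.3 − 19.3 = -1
x=155: ŷ = 5 + 0.1·155 = 20.5; e = 17.5 − 20.5 = -3
|e| > 1.5: x=12 (|e|=2), x=23 (|e|=3), x=59 (|e|=4), x=67 (|e|=5), x=70 (|e|=6), x=89 (|e|=2), x=90 (|e|=4), x=155 (|e|=3) → 8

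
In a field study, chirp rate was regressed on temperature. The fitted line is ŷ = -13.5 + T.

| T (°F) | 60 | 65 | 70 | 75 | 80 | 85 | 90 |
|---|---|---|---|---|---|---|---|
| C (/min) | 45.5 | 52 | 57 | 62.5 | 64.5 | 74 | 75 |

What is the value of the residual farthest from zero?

e = 2.5

T=60: ŷ = -13.5 + 60 = 46.5; e = 45.5 − 46.5 = -1
T=65: ŷ = -13.5 + 65 = 51.5; e = 52 − 51.5 = 0.5
T=70: ŷ = -13.5 + 70 = 56.5; e = 57 − 56.5 = 0.5
T=75: ŷ = -13.5 + 75 = 61.5; e = 62.5 − 61.5 = 1
T=80: ŷ = -13.5 + 80 = 66.5; e = 64.5 − 66.5 = -2
T=85: ŷ = -13.5 + 85 = 71.5; e = 74 − 71.5 = 2.5
T=90: ŷ = -13.5 + 90 = 76.5; e = 75 − 76.5 = -1.5
Largest |e| is 2.5 at T = 85, residual 2.5.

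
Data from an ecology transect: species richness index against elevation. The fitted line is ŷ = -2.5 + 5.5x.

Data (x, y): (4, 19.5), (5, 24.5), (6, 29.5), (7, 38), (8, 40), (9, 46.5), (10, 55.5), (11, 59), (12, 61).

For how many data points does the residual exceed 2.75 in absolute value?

x=4: ŷ = -2.5 + 5.5·4 = 19.5; e = 19.5 − 19.5 = 0
x=5: ŷ = -2.5 + 5.5·5 = 25; e = 24.5 − 25 = -0.5
x=6: ŷ = -2.5 + 5.5·6 = 30.5; e = 29.5 − 30.5 = -1
x=7: ŷ = -2.5 + 5.5·7 = 36; e = 38 − 36 = 2
x=8: ŷ = -2.5 + 5.5·8 = 41.5; e = 40 − 41.5 = -1.5
x=9: ŷ = -2.5 + 5.5·9 = 47; e = 46.5 − 47 = -0.5
x=10: ŷ = -2.5 + 5.5·10 = 52.5; e = 55.5 − 52.5 = 3
x=11: ŷ = -2.5 + 5.5·11 = 58; e = 59 − 58 = 1
x=12: ŷ = -2.5 + 5.5·12 = 63.5; e = 61 − 63.5 = -2.5
|e| > 2.75: x=10 (|e|=3) → 1

1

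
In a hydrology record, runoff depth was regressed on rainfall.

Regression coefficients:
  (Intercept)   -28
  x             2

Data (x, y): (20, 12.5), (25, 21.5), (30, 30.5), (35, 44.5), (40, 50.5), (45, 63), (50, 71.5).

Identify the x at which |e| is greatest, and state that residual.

x=20: ŷ = -28 + 2·20 = 12; e = 12.5 − 12 = 0.5
x=25: ŷ = -28 + 2·25 = 22; e = 21.5 − 22 = -0.5
x=30: ŷ = -28 + 2·30 = 32; e = 30.5 − 32 = -1.5
x=35: ŷ = -28 + 2·35 = 42; e = 44.5 − 42 = 2.5
x=40: ŷ = -28 + 2·40 = 52; e = 50.5 − 52 = -1.5
x=45: ŷ = -28 + 2·45 = 62; e = 63 − 62 = 1
x=50: ŷ = -28 + 2·50 = 72; e = 71.5 − 72 = -0.5
Largest |e| is 2.5 at x = 35, residual 2.5.

x = 35, e = 2.5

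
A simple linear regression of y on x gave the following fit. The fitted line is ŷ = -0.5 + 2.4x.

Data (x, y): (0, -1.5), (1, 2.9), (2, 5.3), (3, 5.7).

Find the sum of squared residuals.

SSE = 4

x=0: ŷ = -0.5 + 2.4·0 = -0.5; e = -1.5 − (-0.5) = -1
x=1: ŷ = -0.5 + 2.4·1 = 1.9; e = 2.9 − 1.9 = 1
x=2: ŷ = -0.5 + 2.4·2 = 4.3; e = 5.3 − 4.3 = 1
x=3: ŷ = -0.5 + 2.4·3 = 6.7; e = 5.7 − 6.7 = -1
SSE = 1 + 1 + 1 + 1 = 4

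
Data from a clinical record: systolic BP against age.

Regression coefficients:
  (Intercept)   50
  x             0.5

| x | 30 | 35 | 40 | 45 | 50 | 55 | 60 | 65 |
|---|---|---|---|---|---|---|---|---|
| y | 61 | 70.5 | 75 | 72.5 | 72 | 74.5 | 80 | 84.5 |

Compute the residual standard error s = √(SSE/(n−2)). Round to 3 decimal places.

s = 3.464

x=30: ŷ = 50 + 0.5·30 = 65; r = 61 − 65 = -4
x=35: ŷ = 50 + 0.5·35 = 67.5; r = 70.5 − 67.5 = 3
x=40: ŷ = 50 + 0.5·40 = 70; r = 75 − 70 = 5
x=45: ŷ = 50 + 0.5·45 = 72.5; r = 72.5 − 72.5 = 0
x=50: ŷ = 50 + 0.5·50 = 75; r = 72 − 75 = -3
x=55: ŷ = 50 + 0.5·55 = 77.5; r = 74.5 − 77.5 = -3
x=60: ŷ = 50 + 0.5·60 = 80; r = 80 − 80 = 0
x=65: ŷ = 50 + 0.5·65 = 82.5; r = 84.5 − 82.5 = 2
SSE = 16 + 9 + 25 + 0 + 9 + 9 + 0 + 4 = 72
s = √(72/6) = √12 ≈ 3.464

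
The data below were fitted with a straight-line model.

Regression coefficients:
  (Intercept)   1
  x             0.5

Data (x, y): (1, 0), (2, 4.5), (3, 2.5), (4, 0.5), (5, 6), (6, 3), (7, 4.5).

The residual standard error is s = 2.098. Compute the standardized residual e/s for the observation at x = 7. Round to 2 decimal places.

0.00

ŷ = 1 + 0.5·7 = 4.5
e = 4.5 − 4.5 = 0
e/s = 0 / 2.098 = 0.00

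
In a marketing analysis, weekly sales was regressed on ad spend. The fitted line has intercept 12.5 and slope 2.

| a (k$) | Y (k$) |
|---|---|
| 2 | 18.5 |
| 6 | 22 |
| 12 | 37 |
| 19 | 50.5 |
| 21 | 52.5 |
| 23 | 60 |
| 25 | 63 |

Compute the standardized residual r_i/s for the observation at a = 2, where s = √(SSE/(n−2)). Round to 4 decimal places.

1.0847

a=2: Ŷ = 12.5 + 2·2 = 16.5; r = 18.5 − 16.5 = 2
a=6: Ŷ = 12.5 + 2·6 = 24.5; r = 22 − 24.5 = -2.5
a=12: Ŷ = 12.5 + 2·12 = 36.5; r = 37 − 36.5 = 0.5
a=19: Ŷ = 12.5 + 2·19 = 50.5; r = 50.5 − 50.5 = 0
a=21: Ŷ = 12.5 + 2·21 = 54.5; r = 52.5 − 54.5 = -2
a=23: Ŷ = 12.5 + 2·23 = 58.5; r = 60 − 58.5 = 1.5
a=25: Ŷ = 12.5 + 2·25 = 62.5; r = 63 − 62.5 = 0.5
SSE = 4 + 6.25 + 0.25 + 0 + 4 + 2.25 + 0.25 = 17
s = √(17/5) = 1.84391
r/s = 2 / 1.84391 = 1.0847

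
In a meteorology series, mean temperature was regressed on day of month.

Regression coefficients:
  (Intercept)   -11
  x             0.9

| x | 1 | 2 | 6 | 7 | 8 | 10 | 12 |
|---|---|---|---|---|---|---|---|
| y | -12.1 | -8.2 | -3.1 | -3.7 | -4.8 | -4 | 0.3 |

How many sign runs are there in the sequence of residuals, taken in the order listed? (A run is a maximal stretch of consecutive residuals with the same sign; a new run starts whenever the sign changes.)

4 runs

x=1: ŷ = -11 + 0.9·1 = -10.1; e = -12.1 − (-10.1) = -2
x=2: ŷ = -11 + 0.9·2 = -9.2; e = -8.2 − (-9.2) = 1
x=6: ŷ = -11 + 0.9·6 = -5.6; e = -3.1 − (-5.6) = 2.5
x=7: ŷ = -11 + 0.9·7 = -4.7; e = -3.7 − (-4.7) = 1
x=8: ŷ = -11 + 0.9·8 = -3.8; e = -4.8 − (-3.8) = -1
x=10: ŷ = -11 + 0.9·10 = -2; e = -4 − (-2) = -2
x=12: ŷ = -11 + 0.9·12 = -0.2; e = 0.3 − (-0.2) = 0.5
Signs: − + + + − − +
Runs: −×1, +×3, −×2, +×1 → 4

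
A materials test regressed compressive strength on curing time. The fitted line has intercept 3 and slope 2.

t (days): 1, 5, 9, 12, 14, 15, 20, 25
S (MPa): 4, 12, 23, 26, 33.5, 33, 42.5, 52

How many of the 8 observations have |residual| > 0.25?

7

t=1: Ŝ = 3 + 2·1 = 5; r = 4 − 5 = -1
t=5: Ŝ = 3 + 2·5 = 13; r = 12 − 13 = -1
t=9: Ŝ = 3 + 2·9 = 21; r = 23 − 21 = 2
t=12: Ŝ = 3 + 2·12 = 27; r = 26 − 27 = -1
t=14: Ŝ = 3 + 2·14 = 31; r = 33.5 − 31 = 2.5
t=15: Ŝ = 3 + 2·15 = 33; r = 33 − 33 = 0
t=20: Ŝ = 3 + 2·20 = 43; r = 42.5 − 43 = -0.5
t=25: Ŝ = 3 + 2·25 = 53; r = 52 − 53 = -1
|r| > 0.25: t=1 (|r|=1), t=5 (|r|=1), t=9 (|r|=2), t=12 (|r|=1), t=14 (|r|=2.5), t=20 (|r|=0.5), t=25 (|r|=1) → 7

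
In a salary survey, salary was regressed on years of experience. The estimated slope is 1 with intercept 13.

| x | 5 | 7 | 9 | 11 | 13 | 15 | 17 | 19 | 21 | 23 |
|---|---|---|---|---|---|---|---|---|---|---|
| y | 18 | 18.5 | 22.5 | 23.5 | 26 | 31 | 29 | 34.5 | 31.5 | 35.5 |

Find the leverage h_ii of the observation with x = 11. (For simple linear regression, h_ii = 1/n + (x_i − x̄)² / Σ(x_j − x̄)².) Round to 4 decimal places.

h = 0.1273

x̄ = (5 + 7 + 9 + 11 + 13 + 15 + 17 + 19 + 21 + 23)/10 = 14
Σ(x − x̄)² = 81 + 49 + 25 + 9 + 1 + 1 + 9 + 25 + 49 + 81 = 330
h = 1/10 + (-3)²/330 = 0.1 + 0.0272727 = 0.1273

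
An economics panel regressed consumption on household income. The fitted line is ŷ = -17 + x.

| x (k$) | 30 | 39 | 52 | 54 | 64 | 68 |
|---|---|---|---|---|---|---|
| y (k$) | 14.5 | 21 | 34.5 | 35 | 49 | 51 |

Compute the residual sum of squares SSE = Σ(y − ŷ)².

x=30: ŷ = -17 + 30 = 13; r = 14.5 − 13 = 1.5
x=39: ŷ = -17 + 39 = 22; r = 21 − 22 = -1
x=52: ŷ = -17 + 52 = 35; r = 34.5 − 35 = -0.5
x=54: ŷ = -17 + 54 = 37; r = 35 − 37 = -2
x=64: ŷ = -17 + 64 = 47; r = 49 − 47 = 2
x=68: ŷ = -17 + 68 = 51; r = 51 − 51 = 0
SSE = 2.25 + 1 + 0.25 + 4 + 4 + 0 = 11.5

SSE = 11.5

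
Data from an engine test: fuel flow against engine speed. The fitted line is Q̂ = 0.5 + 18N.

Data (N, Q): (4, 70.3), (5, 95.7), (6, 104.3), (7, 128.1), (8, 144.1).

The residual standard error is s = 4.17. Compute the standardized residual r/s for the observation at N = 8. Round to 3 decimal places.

-0.096

Q̂ = 0.5 + 18·8 = 144.5
r = 144.1 − 144.5 = -0.4
r/s = -0.4 / 4.17 = -0.096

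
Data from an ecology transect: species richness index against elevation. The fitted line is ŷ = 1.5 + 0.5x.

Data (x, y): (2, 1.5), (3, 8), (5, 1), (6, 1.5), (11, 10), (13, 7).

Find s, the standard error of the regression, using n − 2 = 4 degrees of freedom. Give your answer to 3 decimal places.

x=2: ŷ = 1.5 + 0.5·2 = 2.5; r = 1.5 − 2.5 = -1
x=3: ŷ = 1.5 + 0.5·3 = 3; r = 8 − 3 = 5
x=5: ŷ = 1.5 + 0.5·5 = 4; r = 1 − 4 = -3
x=6: ŷ = 1.5 + 0.5·6 = 4.5; r = 1.5 − 4.5 = -3
x=11: ŷ = 1.5 + 0.5·11 = 7; r = 10 − 7 = 3
x=13: ŷ = 1.5 + 0.5·13 = 8; r = 7 − 8 = -1
SSE = 1 + 25 + 9 + 9 + 9 + 1 = 54
s = √(54/4) = √13.5 ≈ 3.674

s = 3.674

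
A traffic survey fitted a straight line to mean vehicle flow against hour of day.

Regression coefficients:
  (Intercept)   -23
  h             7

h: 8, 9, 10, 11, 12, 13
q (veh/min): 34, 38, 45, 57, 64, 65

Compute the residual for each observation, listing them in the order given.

1, -2, -2, 3, 3, -3

h=8: q̂ = -23 + 7·8 = 33; e = 34 − 33 = 1
h=9: q̂ = -23 + 7·9 = 40; e = 38 − 40 = -2
h=10: q̂ = -23 + 7·10 = 47; e = 45 − 47 = -2
h=11: q̂ = -23 + 7·11 = 54; e = 57 − 54 = 3
h=12: q̂ = -23 + 7·12 = 61; e = 64 − 61 = 3
h=13: q̂ = -23 + 7·13 = 68; e = 65 − 68 = -3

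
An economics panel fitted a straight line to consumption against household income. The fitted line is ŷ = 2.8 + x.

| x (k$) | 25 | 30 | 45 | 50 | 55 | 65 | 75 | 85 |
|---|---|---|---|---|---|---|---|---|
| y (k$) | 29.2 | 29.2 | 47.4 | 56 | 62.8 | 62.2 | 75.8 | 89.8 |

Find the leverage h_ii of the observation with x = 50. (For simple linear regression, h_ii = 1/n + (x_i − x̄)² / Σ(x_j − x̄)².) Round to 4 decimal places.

h = 0.1296

x̄ = (25 + 30 + 45 + 50 + 55 + 65 + 75 + 85)/8 = 53.75
Σ(x − x̄)² = 826.562 + 564.062 + 76.5625 + 14.0625 + 1.5625 + 126.562 + 451.562 + 976.562 = 3037.5
h = 1/8 + (-3.75)²/3037.5 = 0.125 + 0.00462963 = 0.1296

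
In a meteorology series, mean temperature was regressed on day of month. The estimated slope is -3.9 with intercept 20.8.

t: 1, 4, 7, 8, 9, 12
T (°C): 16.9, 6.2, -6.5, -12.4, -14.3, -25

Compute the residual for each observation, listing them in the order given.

0, 1, 0, -2, 0, 1

t=1: ŷ = 20.8 − 3.9·1 = 16.9; r = 16.9 − 16.9 = 0
t=4: ŷ = 20.8 − 3.9·4 = 5.2; r = 6.2 − 5.2 = 1
t=7: ŷ = 20.8 − 3.9·7 = -6.5; r = -6.5 − (-6.5) = 0
t=8: ŷ = 20.8 − 3.9·8 = -10.4; r = -12.4 − (-10.4) = -2
t=9: ŷ = 20.8 − 3.9·9 = -14.3; r = -14.3 − (-14.3) = 0
t=12: ŷ = 20.8 − 3.9·12 = -26; r = -25 − (-26) = 1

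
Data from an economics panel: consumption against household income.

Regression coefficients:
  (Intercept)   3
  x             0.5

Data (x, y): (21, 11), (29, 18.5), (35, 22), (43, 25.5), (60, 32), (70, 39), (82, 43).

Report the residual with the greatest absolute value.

e = -2.5

x=21: ŷ = 3 + 0.5·21 = 13.5; e = 11 − 13.5 = -2.5
x=29: ŷ = 3 + 0.5·29 = 17.5; e = 18.5 − 17.5 = 1
x=35: ŷ = 3 + 0.5·35 = 20.5; e = 22 − 20.5 = 1.5
x=43: ŷ = 3 + 0.5·43 = 24.5; e = 25.5 − 24.5 = 1
x=60: ŷ = 3 + 0.5·60 = 33; e = 32 − 33 = -1
x=70: ŷ = 3 + 0.5·70 = 38; e = 39 − 38 = 1
x=82: ŷ = 3 + 0.5·82 = 44; e = 43 − 44 = -1
Largest |e| is 2.5 at x = 21, residual -2.5.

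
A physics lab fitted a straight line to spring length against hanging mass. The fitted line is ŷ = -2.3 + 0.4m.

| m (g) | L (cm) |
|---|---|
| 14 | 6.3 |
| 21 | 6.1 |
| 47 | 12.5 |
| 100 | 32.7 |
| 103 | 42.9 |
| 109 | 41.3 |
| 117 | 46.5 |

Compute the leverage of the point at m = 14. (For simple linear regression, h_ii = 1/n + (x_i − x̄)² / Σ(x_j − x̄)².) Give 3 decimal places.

h = 0.440

m̄ = (14 + 21 + 47 + 100 + 103 + 109 + 117)/7 = 73
Σ(m − m̄)² = 3481 + 2704 + 676 + 729 + 900 + 1296 + 1936 = 11722
h = 1/7 + (-59)²/11722 = 0.142857 + 0.296963 = 0.440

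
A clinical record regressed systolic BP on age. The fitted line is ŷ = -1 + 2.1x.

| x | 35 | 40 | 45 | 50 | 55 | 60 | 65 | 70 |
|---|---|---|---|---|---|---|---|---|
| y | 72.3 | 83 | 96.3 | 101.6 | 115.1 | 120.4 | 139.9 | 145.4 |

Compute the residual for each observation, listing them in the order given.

-0.2, 0, 2.8, -2.4, 0.6, -4.6, 4.4, -0.6

x=35: ŷ = -1 + 2.1·35 = 72.5; e = 72.3 − 72.5 = -0.2
x=40: ŷ = -1 + 2.1·40 = 83; e = 83 − 83 = 0
x=45: ŷ = -1 + 2.1·45 = 93.5; e = 96.3 − 93.5 = 2.8
x=50: ŷ = -1 + 2.1·50 = 104; e = 101.6 − 104 = -2.4
x=55: ŷ = -1 + 2.1·55 = 114.5; e = 115.1 − 114.5 = 0.6
x=60: ŷ = -1 + 2.1·60 = 125; e = 120.4 − 125 = -4.6
x=65: ŷ = -1 + 2.1·65 = 135.5; e = 139.9 − 135.5 = 4.4
x=70: ŷ = -1 + 2.1·70 = 146; e = 145.4 − 146 = -0.6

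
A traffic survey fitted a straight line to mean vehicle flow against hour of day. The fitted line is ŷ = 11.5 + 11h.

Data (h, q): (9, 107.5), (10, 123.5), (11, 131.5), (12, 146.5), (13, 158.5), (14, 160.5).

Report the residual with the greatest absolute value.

h=9: ŷ = 11.5 + 11·9 = 110.5; r = 107.5 − 110.5 = -3
h=10: ŷ = 11.5 + 11·10 = 121.5; r = 123.5 − 121.5 = 2
h=11: ŷ = 11.5 + 11·11 = 132.5; r = 131.5 − 132.5 = -1
h=12: ŷ = 11.5 + 11·12 = 143.5; r = 146.5 − 143.5 = 3
h=13: ŷ = 11.5 + 11·13 = 154.5; r = 158.5 − 154.5 = 4
h=14: ŷ = 11.5 + 11·14 = 165.5; r = 160.5 − 165.5 = -5
Largest |r| is 5 at h = 14, residual -5.

r = -5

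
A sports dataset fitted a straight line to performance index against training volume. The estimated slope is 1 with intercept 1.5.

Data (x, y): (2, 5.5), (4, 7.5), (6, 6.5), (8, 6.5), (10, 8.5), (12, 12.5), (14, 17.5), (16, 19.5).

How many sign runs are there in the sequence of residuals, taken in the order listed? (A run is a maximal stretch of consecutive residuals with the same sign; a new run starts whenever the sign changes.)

x=2: ŷ = 1.5 + 2 = 3.5; r = 5.5 − 3.5 = 2
x=4: ŷ = 1.5 + 4 = 5.5; r = 7.5 − 5.5 = 2
x=6: ŷ = 1.5 + 6 = 7.5; r = 6.5 − 7.5 = -1
x=8: ŷ = 1.5 + 8 = 9.5; r = 6.5 − 9.5 = -3
x=10: ŷ = 1.5 + 10 = 11.5; r = 8.5 − 11.5 = -3
x=12: ŷ = 1.5 + 12 = 13.5; r = 12.5 − 13.5 = -1
x=14: ŷ = 1.5 + 14 = 15.5; r = 17.5 − 15.5 = 2
x=16: ŷ = 1.5 + 16 = 17.5; r = 19.5 − 17.5 = 2
Signs: + + − − − − + +
Runs: +×2, −×4, +×2 → 3

3 runs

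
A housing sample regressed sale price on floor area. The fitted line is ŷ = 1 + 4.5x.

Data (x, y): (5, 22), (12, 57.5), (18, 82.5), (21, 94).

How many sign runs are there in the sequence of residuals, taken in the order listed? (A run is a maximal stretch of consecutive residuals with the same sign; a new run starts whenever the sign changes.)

x=5: ŷ = 1 + 4.5·5 = 23.5; r = 22 − 23.5 = -1.5
x=12: ŷ = 1 + 4.5·12 = 55; r = 57.5 − 55 = 2.5
x=18: ŷ = 1 + 4.5·18 = 82; r = 82.5 − 82 = 0.5
x=21: ŷ = 1 + 4.5·21 = 95.5; r = 94 − 95.5 = -1.5
Signs: − + + −
Runs: −×1, +×2, −×1 → 3

3 runs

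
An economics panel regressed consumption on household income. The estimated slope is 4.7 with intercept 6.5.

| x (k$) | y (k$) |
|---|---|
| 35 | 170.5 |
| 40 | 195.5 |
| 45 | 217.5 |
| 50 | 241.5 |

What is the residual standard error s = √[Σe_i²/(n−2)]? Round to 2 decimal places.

s = 0.87

x=35: ŷ = 6.5 + 4.7·35 = 171; e = 170.5 − 171 = -0.5
x=40: ŷ = 6.5 + 4.7·40 = 194.5; e = 195.5 − 194.5 = 1
x=45: ŷ = 6.5 + 4.7·45 = 218; e = 217.5 − 218 = -0.5
x=50: ŷ = 6.5 + 4.7·50 = 241.5; e = 241.5 − 241.5 = 0
SSE = 0.25 + 1 + 0.25 + 0 = 1.5
s = √(1.5/2) = √0.75 ≈ 0.87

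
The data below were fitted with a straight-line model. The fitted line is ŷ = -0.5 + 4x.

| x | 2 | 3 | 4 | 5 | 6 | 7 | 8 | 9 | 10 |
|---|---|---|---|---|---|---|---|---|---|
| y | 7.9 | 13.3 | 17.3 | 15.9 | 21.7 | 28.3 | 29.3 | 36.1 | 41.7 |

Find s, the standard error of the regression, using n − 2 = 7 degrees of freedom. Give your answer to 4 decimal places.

s = 2.1883

x=2: ŷ = -0.5 + 4·2 = 7.5; e = 7.9 − 7.5 = 0.4
x=3: ŷ = -0.5 + 4·3 = 11.5; e = 13.3 − 11.5 = 1.8
x=4: ŷ = -0.5 + 4·4 = 15.5; e = 17.3 − 15.5 = 1.8
x=5: ŷ = -0.5 + 4·5 = 19.5; e = 15.9 − 19.5 = -3.6
x=6: ŷ = -0.5 + 4·6 = 23.5; e = 21.7 − 23.5 = -1.8
x=7: ŷ = -0.5 + 4·7 = 27.5; e = 28.3 − 27.5 = 0.8
x=8: ŷ = -0.5 + 4·8 = 31.5; e = 29.3 − 31.5 = -2.2
x=9: ŷ = -0.5 + 4·9 = 35.5; e = 36.1 − 35.5 = 0.6
x=10: ŷ = -0.5 + 4·10 = 39.5; e = 41.7 − 39.5 = 2.2
SSE = 0.16 + 3.24 + 3.24 + 12.96 + 3.24 + 0.64 + 4.84 + 0.36 + 4.84 = 33.52
s = √(33.52/7) = √4.78857 ≈ 2.1883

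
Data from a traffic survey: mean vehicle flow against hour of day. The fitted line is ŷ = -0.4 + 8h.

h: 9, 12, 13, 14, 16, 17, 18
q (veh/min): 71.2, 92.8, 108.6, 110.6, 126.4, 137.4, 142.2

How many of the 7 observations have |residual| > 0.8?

6

h=9: ŷ = -0.4 + 8·9 = 71.6; e = 71.2 − 71.6 = -0.4
h=12: ŷ = -0.4 + 8·12 = 95.6; e = 92.8 − 95.6 = -2.8
h=13: ŷ = -0.4 + 8·13 = 103.6; e = 108.6 − 103.6 = 5
h=14: ŷ = -0.4 + 8·14 = 111.6; e = 110.6 − 111.6 = -1
h=16: ŷ = -0.4 + 8·16 = 127.6; e = 126.4 − 127.6 = -1.2
h=17: ŷ = -0.4 + 8·17 = 135.6; e = 137.4 − 135.6 = 1.8
h=18: ŷ = -0.4 + 8·18 = 143.6; e = 142.2 − 143.6 = -1.4
|e| > 0.8: h=12 (|e|=2.8), h=13 (|e|=5), h=14 (|e|=1), h=16 (|e|=1.2), h=17 (|e|=1.8), h=18 (|e|=1.4) → 6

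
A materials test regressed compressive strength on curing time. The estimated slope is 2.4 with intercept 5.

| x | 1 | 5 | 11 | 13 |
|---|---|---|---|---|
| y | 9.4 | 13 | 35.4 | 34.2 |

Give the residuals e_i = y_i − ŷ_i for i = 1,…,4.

x=1: ŷ = 5 + 2.4·1 = 7.4; e = 9.4 − 7.4 = 2
x=5: ŷ = 5 + 2.4·5 = 17; e = 13 − 17 = -4
x=11: ŷ = 5 + 2.4·11 = 31.4; e = 35.4 − 31.4 = 4
x=13: ŷ = 5 + 2.4·13 = 36.2; e = 34.2 − 36.2 = -2

2, -4, 4, -2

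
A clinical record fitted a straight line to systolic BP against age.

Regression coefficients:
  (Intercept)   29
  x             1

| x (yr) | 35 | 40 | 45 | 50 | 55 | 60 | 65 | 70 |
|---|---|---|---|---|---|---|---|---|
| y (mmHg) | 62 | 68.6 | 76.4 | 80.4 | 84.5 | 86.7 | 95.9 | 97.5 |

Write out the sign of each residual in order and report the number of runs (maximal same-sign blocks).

5 runs

x=35: ŷ = 29 + 35 = 64; e = 62 − 64 = -2
x=40: ŷ = 29 + 40 = 69; e = 68.6 − 69 = -0.4
x=45: ŷ = 29 + 45 = 74; e = 76.4 − 74 = 2.4
x=50: ŷ = 29 + 50 = 79; e = 80.4 − 79 = 1.4
x=55: ŷ = 29 + 55 = 84; e = 84.5 − 84 = 0.5
x=60: ŷ = 29 + 60 = 89; e = 86.7 − 89 = -2.3
x=65: ŷ = 29 + 65 = 94; e = 95.9 − 94 = 1.9
x=70: ŷ = 29 + 70 = 99; e = 97.5 − 99 = -1.5
Signs: − − + + + − + −
Runs: −×2, +×3, −×1, +×1, −×1 → 5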